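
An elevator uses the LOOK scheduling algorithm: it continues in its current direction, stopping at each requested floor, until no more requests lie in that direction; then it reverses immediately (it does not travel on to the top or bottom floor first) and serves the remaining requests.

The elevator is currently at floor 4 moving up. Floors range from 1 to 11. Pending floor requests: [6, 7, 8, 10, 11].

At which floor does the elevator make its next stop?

Answer: 6

Derivation:
Current floor: 4, direction: up
Requests above: [6, 7, 8, 10, 11]
Requests below: []
Moving up and requests lie above → nearest above is min([6, 7, 8, 10, 11]) = 6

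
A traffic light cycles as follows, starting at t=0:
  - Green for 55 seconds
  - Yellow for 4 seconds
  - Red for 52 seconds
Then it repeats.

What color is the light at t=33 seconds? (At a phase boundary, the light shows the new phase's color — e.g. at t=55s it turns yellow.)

Answer: green

Derivation:
Cycle length = 55 + 4 + 52 = 111s
t = 33, phase_t = 33 mod 111 = 33
33 < 55 (green end) → GREEN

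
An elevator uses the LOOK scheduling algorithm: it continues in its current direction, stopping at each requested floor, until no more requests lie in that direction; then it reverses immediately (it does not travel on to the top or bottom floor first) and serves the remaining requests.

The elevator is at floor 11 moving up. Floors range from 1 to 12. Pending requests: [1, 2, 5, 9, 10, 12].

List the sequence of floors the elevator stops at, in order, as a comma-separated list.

Current: 11, moving UP
Serve above first (ascending): [12]
Then reverse, serve below (descending): [10, 9, 5, 2, 1]

Answer: 12, 10, 9, 5, 2, 1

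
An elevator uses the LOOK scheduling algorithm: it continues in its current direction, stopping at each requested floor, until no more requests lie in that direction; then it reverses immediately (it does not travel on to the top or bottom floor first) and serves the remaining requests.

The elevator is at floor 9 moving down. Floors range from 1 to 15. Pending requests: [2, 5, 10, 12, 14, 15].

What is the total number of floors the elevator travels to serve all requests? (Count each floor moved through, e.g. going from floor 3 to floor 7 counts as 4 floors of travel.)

Start at floor 9 moving down, LOOK stop order: [5, 2, 10, 12, 14, 15]
  9 → 5: |5-9| = 4, total = 4
  5 → 2: |2-5| = 3, total = 7
  2 → 10: |10-2| = 8, total = 15
  10 → 12: |12-10| = 2, total = 17
  12 → 14: |14-12| = 2, total = 19
  14 → 15: |15-14| = 1, total = 20

Answer: 20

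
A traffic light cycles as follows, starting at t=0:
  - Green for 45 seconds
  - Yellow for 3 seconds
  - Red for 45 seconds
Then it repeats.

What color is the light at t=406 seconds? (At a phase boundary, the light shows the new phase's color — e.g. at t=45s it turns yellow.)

Answer: green

Derivation:
Cycle length = 45 + 3 + 45 = 93s
t = 406, phase_t = 406 mod 93 = 34
34 < 45 (green end) → GREEN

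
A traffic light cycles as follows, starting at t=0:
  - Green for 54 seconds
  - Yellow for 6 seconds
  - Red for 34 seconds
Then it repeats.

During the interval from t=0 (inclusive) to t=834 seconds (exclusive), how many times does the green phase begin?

Answer: 9

Derivation:
Cycle = 54+6+34 = 94s
green phase starts at t = k*94 + 0 for k=0,1,2,...
Need k*94+0 < 834 → k < 8.872
k ∈ {0, ..., 8} → 9 starts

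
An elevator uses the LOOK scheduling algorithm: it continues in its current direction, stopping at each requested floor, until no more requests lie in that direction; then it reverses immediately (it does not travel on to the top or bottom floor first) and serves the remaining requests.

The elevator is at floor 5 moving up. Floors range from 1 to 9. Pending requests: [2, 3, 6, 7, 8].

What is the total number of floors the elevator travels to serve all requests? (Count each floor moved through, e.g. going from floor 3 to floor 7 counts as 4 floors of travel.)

Answer: 9

Derivation:
Start at floor 5 moving up, LOOK stop order: [6, 7, 8, 3, 2]
  5 → 6: |6-5| = 1, total = 1
  6 → 7: |7-6| = 1, total = 2
  7 → 8: |8-7| = 1, total = 3
  8 → 3: |3-8| = 5, total = 8
  3 → 2: |2-3| = 1, total = 9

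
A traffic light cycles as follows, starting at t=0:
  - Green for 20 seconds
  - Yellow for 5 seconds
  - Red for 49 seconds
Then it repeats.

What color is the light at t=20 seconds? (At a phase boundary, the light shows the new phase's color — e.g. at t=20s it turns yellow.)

Answer: yellow

Derivation:
Cycle length = 20 + 5 + 49 = 74s
t = 20, phase_t = 20 mod 74 = 20
20 <= 20 < 25 (yellow end) → YELLOW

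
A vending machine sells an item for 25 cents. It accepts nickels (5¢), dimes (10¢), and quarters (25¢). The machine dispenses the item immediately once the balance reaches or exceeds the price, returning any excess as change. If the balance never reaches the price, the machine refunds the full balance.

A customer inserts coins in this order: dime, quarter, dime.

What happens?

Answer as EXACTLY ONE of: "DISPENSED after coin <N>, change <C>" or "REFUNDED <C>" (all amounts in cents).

Price: 25¢
Coin 1 (dime, 10¢): balance = 10¢
Coin 2 (quarter, 25¢): balance = 35¢
  → balance >= price → DISPENSE, change = 35 - 25 = 10¢

Answer: DISPENSED after coin 2, change 10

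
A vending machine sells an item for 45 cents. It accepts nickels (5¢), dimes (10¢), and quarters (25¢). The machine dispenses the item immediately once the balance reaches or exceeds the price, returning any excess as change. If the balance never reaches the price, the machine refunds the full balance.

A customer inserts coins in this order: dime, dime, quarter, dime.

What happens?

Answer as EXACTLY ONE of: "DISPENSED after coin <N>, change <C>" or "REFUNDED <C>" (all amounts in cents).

Price: 45¢
Coin 1 (dime, 10¢): balance = 10¢
Coin 2 (dime, 10¢): balance = 20¢
Coin 3 (quarter, 25¢): balance = 45¢
  → balance >= price → DISPENSE, change = 45 - 45 = 0¢

Answer: DISPENSED after coin 3, change 0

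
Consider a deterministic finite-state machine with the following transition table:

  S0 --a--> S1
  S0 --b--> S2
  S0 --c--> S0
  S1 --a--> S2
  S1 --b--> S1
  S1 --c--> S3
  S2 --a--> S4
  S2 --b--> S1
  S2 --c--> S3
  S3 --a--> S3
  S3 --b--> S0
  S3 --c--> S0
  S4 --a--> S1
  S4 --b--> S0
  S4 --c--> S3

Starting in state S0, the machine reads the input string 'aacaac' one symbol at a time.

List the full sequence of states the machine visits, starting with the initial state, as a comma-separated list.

Answer: S0, S1, S2, S3, S3, S3, S0

Derivation:
Start: S0
  read 'a': S0 --a--> S1
  read 'a': S1 --a--> S2
  read 'c': S2 --c--> S3
  read 'a': S3 --a--> S3
  read 'a': S3 --a--> S3
  read 'c': S3 --c--> S0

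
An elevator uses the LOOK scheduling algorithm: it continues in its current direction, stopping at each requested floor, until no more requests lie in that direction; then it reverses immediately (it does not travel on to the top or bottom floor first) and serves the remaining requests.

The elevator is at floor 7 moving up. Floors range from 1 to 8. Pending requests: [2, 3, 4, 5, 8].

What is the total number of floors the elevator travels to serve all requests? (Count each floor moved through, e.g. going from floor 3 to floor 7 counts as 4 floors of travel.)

Answer: 7

Derivation:
Start at floor 7 moving up, LOOK stop order: [8, 5, 4, 3, 2]
  7 → 8: |8-7| = 1, total = 1
  8 → 5: |5-8| = 3, total = 4
  5 → 4: |4-5| = 1, total = 5
  4 → 3: |3-4| = 1, total = 6
  3 → 2: |2-3| = 1, total = 7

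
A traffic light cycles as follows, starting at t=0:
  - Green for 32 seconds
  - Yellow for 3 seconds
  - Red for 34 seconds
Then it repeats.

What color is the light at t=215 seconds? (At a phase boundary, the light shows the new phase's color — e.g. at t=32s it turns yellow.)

Answer: green

Derivation:
Cycle length = 32 + 3 + 34 = 69s
t = 215, phase_t = 215 mod 69 = 8
8 < 32 (green end) → GREEN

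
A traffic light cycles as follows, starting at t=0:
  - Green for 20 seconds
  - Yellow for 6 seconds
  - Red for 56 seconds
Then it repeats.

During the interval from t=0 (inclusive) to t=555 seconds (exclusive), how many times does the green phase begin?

Answer: 7

Derivation:
Cycle = 20+6+56 = 82s
green phase starts at t = k*82 + 0 for k=0,1,2,...
Need k*82+0 < 555 → k < 6.768
k ∈ {0, ..., 6} → 7 starts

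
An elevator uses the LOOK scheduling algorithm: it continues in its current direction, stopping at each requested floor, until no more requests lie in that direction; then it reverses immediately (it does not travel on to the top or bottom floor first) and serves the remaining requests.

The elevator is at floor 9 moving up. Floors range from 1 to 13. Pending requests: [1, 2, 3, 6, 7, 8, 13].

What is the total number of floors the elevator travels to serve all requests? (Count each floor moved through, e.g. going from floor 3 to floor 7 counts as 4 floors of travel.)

Start at floor 9 moving up, LOOK stop order: [13, 8, 7, 6, 3, 2, 1]
  9 → 13: |13-9| = 4, total = 4
  13 → 8: |8-13| = 5, total = 9
  8 → 7: |7-8| = 1, total = 10
  7 → 6: |6-7| = 1, total = 11
  6 → 3: |3-6| = 3, total = 14
  3 → 2: |2-3| = 1, total = 15
  2 → 1: |1-2| = 1, total = 16

Answer: 16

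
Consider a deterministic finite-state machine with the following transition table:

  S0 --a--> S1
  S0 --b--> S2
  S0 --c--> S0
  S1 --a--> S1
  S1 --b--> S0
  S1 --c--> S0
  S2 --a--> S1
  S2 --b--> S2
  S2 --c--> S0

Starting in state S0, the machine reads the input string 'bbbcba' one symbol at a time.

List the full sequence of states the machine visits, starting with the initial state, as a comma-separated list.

Start: S0
  read 'b': S0 --b--> S2
  read 'b': S2 --b--> S2
  read 'b': S2 --b--> S2
  read 'c': S2 --c--> S0
  read 'b': S0 --b--> S2
  read 'a': S2 --a--> S1

Answer: S0, S2, S2, S2, S0, S2, S1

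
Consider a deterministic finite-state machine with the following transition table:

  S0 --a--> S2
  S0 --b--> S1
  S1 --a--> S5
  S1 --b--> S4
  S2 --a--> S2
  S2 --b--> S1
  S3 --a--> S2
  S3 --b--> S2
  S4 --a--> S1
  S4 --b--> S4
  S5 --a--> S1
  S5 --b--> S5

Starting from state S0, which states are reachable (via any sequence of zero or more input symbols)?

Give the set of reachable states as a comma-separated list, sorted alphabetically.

BFS from S0:
  visit S0: S0--a-->S2 (new), S0--b-->S1 (new)
  visit S2: S2--a-->S2 (seen), S2--b-->S1 (seen)
  visit S1: S1--a-->S5 (new), S1--b-->S4 (new)
  visit S5: S5--a-->S1 (seen), S5--b-->S5 (seen)
  visit S4: S4--a-->S1 (seen), S4--b-->S4 (seen)

Answer: S0, S1, S2, S4, S5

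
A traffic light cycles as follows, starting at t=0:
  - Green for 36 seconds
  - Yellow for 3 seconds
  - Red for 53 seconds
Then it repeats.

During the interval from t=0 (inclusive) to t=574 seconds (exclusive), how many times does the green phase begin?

Cycle = 36+3+53 = 92s
green phase starts at t = k*92 + 0 for k=0,1,2,...
Need k*92+0 < 574 → k < 6.239
k ∈ {0, ..., 6} → 7 starts

Answer: 7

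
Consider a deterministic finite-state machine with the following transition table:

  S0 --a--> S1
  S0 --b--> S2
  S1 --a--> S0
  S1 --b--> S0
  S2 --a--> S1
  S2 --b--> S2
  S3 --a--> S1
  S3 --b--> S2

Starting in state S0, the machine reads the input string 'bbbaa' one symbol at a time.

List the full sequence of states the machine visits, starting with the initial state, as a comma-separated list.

Answer: S0, S2, S2, S2, S1, S0

Derivation:
Start: S0
  read 'b': S0 --b--> S2
  read 'b': S2 --b--> S2
  read 'b': S2 --b--> S2
  read 'a': S2 --a--> S1
  read 'a': S1 --a--> S0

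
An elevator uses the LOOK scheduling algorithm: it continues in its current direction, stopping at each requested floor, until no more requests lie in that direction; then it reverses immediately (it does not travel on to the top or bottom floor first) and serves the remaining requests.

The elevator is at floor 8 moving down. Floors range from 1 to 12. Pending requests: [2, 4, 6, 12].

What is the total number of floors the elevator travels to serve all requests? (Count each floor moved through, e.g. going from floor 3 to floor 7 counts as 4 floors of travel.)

Answer: 16

Derivation:
Start at floor 8 moving down, LOOK stop order: [6, 4, 2, 12]
  8 → 6: |6-8| = 2, total = 2
  6 → 4: |4-6| = 2, total = 4
  4 → 2: |2-4| = 2, total = 6
  2 → 12: |12-2| = 10, total = 16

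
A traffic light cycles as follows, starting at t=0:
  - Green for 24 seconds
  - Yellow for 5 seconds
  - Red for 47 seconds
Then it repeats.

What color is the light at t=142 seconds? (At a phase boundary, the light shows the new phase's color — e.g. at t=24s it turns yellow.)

Answer: red

Derivation:
Cycle length = 24 + 5 + 47 = 76s
t = 142, phase_t = 142 mod 76 = 66
66 >= 29 → RED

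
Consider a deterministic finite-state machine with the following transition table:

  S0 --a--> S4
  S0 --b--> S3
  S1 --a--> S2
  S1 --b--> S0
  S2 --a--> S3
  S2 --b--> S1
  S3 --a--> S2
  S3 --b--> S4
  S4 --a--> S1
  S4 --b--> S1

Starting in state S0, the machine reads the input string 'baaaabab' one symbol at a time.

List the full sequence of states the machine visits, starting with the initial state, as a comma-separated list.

Start: S0
  read 'b': S0 --b--> S3
  read 'a': S3 --a--> S2
  read 'a': S2 --a--> S3
  read 'a': S3 --a--> S2
  read 'a': S2 --a--> S3
  read 'b': S3 --b--> S4
  read 'a': S4 --a--> S1
  read 'b': S1 --b--> S0

Answer: S0, S3, S2, S3, S2, S3, S4, S1, S0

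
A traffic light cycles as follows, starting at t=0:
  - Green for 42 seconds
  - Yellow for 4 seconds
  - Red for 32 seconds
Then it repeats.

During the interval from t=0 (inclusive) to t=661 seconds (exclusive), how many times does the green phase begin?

Answer: 9

Derivation:
Cycle = 42+4+32 = 78s
green phase starts at t = k*78 + 0 for k=0,1,2,...
Need k*78+0 < 661 → k < 8.474
k ∈ {0, ..., 8} → 9 starts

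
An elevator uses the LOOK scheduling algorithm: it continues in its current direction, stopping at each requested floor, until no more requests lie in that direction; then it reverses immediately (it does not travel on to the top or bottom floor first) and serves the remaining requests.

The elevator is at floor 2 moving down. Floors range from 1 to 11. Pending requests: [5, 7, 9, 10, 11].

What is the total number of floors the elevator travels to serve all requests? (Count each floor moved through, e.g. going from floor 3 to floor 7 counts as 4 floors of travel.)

Answer: 9

Derivation:
Start at floor 2 moving down, LOOK stop order: [5, 7, 9, 10, 11]
  2 → 5: |5-2| = 3, total = 3
  5 → 7: |7-5| = 2, total = 5
  7 → 9: |9-7| = 2, total = 7
  9 → 10: |10-9| = 1, total = 8
  10 → 11: |11-10| = 1, total = 9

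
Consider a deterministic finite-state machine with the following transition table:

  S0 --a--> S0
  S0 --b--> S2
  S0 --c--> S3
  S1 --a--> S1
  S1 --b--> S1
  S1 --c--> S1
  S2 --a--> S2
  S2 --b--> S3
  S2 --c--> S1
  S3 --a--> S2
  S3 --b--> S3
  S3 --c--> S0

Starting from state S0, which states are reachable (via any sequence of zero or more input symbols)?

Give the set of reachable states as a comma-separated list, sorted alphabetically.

Answer: S0, S1, S2, S3

Derivation:
BFS from S0:
  visit S0: S0--a-->S0 (seen), S0--b-->S2 (new), S0--c-->S3 (new)
  visit S2: S2--a-->S2 (seen), S2--b-->S3 (seen), S2--c-->S1 (new)
  visit S3: S3--a-->S2 (seen), S3--b-->S3 (seen), S3--c-->S0 (seen)
  visit S1: S1--a-->S1 (seen), S1--b-->S1 (seen), S1--c-->S1 (seen)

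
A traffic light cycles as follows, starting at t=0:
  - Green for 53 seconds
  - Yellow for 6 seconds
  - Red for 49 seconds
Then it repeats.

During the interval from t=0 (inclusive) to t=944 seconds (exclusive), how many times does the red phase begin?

Cycle = 53+6+49 = 108s
red phase starts at t = k*108 + 59 for k=0,1,2,...
Need k*108+59 < 944 → k < 8.194
k ∈ {0, ..., 8} → 9 starts

Answer: 9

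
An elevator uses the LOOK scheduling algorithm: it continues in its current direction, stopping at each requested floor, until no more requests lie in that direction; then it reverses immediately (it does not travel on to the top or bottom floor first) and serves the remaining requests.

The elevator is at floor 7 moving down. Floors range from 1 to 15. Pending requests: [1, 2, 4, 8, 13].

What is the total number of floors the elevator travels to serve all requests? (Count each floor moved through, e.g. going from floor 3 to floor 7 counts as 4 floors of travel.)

Answer: 18

Derivation:
Start at floor 7 moving down, LOOK stop order: [4, 2, 1, 8, 13]
  7 → 4: |4-7| = 3, total = 3
  4 → 2: |2-4| = 2, total = 5
  2 → 1: |1-2| = 1, total = 6
  1 → 8: |8-1| = 7, total = 13
  8 → 13: |13-8| = 5, total = 18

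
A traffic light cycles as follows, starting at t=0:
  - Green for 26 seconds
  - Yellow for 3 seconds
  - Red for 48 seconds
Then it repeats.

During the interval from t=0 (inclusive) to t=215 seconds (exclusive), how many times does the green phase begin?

Cycle = 26+3+48 = 77s
green phase starts at t = k*77 + 0 for k=0,1,2,...
Need k*77+0 < 215 → k < 2.792
k ∈ {0, ..., 2} → 3 starts

Answer: 3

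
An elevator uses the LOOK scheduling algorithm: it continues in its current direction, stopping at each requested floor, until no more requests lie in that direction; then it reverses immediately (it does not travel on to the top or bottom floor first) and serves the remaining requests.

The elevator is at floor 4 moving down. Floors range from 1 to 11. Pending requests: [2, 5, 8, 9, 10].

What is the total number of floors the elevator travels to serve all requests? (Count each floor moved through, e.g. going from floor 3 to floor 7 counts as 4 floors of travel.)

Answer: 10

Derivation:
Start at floor 4 moving down, LOOK stop order: [2, 5, 8, 9, 10]
  4 → 2: |2-4| = 2, total = 2
  2 → 5: |5-2| = 3, total = 5
  5 → 8: |8-5| = 3, total = 8
  8 → 9: |9-8| = 1, total = 9
  9 → 10: |10-9| = 1, total = 10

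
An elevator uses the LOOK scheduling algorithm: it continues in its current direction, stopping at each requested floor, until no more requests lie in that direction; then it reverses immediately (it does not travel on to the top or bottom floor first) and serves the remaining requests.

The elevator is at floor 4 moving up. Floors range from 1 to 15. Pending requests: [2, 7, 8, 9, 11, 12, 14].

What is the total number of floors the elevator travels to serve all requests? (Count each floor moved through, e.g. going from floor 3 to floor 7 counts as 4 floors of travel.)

Start at floor 4 moving up, LOOK stop order: [7, 8, 9, 11, 12, 14, 2]
  4 → 7: |7-4| = 3, total = 3
  7 → 8: |8-7| = 1, total = 4
  8 → 9: |9-8| = 1, total = 5
  9 → 11: |11-9| = 2, total = 7
  11 → 12: |12-11| = 1, total = 8
  12 → 14: |14-12| = 2, total = 10
  14 → 2: |2-14| = 12, total = 22

Answer: 22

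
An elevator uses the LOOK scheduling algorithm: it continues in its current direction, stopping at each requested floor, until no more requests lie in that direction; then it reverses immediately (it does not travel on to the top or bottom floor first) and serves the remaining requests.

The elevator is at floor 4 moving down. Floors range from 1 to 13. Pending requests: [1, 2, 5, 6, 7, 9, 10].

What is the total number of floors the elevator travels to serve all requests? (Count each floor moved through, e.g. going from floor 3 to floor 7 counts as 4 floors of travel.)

Start at floor 4 moving down, LOOK stop order: [2, 1, 5, 6, 7, 9, 10]
  4 → 2: |2-4| = 2, total = 2
  2 → 1: |1-2| = 1, total = 3
  1 → 5: |5-1| = 4, total = 7
  5 → 6: |6-5| = 1, total = 8
  6 → 7: |7-6| = 1, total = 9
  7 → 9: |9-7| = 2, total = 11
  9 → 10: |10-9| = 1, total = 12

Answer: 12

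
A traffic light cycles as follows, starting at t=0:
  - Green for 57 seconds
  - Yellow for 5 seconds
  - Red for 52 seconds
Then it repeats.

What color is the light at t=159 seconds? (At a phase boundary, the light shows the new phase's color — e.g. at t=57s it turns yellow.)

Cycle length = 57 + 5 + 52 = 114s
t = 159, phase_t = 159 mod 114 = 45
45 < 57 (green end) → GREEN

Answer: green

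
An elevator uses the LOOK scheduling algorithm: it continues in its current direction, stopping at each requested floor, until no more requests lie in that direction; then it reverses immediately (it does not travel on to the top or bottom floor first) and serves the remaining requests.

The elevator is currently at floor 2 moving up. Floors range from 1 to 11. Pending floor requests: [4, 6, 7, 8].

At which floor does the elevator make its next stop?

Current floor: 2, direction: up
Requests above: [4, 6, 7, 8]
Requests below: []
Moving up and requests lie above → nearest above is min([4, 6, 7, 8]) = 4

Answer: 4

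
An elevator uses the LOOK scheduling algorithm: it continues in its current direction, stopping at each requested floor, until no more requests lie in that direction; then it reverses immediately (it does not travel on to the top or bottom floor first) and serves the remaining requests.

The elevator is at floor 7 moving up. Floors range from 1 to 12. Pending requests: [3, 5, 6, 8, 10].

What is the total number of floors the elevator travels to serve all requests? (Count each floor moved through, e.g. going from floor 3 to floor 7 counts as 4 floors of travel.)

Answer: 10

Derivation:
Start at floor 7 moving up, LOOK stop order: [8, 10, 6, 5, 3]
  7 → 8: |8-7| = 1, total = 1
  8 → 10: |10-8| = 2, total = 3
  10 → 6: |6-10| = 4, total = 7
  6 → 5: |5-6| = 1, total = 8
  5 → 3: |3-5| = 2, total = 10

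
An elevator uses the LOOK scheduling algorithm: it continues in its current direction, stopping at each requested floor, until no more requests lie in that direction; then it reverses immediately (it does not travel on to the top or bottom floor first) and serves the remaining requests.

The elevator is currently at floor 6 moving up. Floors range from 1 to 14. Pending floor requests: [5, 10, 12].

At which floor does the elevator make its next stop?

Answer: 10

Derivation:
Current floor: 6, direction: up
Requests above: [10, 12]
Requests below: [5]
Moving up and requests lie above → nearest above is min([10, 12]) = 10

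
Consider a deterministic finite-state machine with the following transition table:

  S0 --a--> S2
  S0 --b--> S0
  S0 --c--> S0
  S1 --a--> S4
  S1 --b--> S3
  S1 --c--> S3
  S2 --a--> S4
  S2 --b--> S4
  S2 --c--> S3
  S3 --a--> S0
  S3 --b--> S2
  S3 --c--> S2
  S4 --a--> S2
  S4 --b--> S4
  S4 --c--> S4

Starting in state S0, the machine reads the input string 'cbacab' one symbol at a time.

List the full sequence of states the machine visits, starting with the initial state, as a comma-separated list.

Start: S0
  read 'c': S0 --c--> S0
  read 'b': S0 --b--> S0
  read 'a': S0 --a--> S2
  read 'c': S2 --c--> S3
  read 'a': S3 --a--> S0
  read 'b': S0 --b--> S0

Answer: S0, S0, S0, S2, S3, S0, S0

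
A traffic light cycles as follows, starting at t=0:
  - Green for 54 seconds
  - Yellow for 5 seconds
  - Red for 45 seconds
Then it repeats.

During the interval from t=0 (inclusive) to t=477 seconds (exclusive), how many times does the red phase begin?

Answer: 5

Derivation:
Cycle = 54+5+45 = 104s
red phase starts at t = k*104 + 59 for k=0,1,2,...
Need k*104+59 < 477 → k < 4.019
k ∈ {0, ..., 4} → 5 starts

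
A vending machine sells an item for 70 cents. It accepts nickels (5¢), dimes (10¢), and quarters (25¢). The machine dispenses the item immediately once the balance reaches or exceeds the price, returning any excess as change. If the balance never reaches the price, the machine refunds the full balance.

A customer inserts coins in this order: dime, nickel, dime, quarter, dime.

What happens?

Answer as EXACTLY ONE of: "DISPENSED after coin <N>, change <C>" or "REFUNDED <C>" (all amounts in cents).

Price: 70¢
Coin 1 (dime, 10¢): balance = 10¢
Coin 2 (nickel, 5¢): balance = 15¢
Coin 3 (dime, 10¢): balance = 25¢
Coin 4 (quarter, 25¢): balance = 50¢
Coin 5 (dime, 10¢): balance = 60¢
All coins inserted, balance 60¢ < price 70¢ → REFUND 60¢

Answer: REFUNDED 60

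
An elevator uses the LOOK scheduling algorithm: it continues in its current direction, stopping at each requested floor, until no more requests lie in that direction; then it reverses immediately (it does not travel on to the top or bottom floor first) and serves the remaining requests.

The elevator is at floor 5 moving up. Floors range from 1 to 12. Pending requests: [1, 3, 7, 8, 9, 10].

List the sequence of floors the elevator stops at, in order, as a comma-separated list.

Answer: 7, 8, 9, 10, 3, 1

Derivation:
Current: 5, moving UP
Serve above first (ascending): [7, 8, 9, 10]
Then reverse, serve below (descending): [3, 1]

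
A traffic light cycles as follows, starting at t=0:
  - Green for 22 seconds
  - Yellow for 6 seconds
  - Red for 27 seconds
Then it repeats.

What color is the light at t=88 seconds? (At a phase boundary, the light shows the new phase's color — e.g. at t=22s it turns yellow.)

Answer: red

Derivation:
Cycle length = 22 + 6 + 27 = 55s
t = 88, phase_t = 88 mod 55 = 33
33 >= 28 → RED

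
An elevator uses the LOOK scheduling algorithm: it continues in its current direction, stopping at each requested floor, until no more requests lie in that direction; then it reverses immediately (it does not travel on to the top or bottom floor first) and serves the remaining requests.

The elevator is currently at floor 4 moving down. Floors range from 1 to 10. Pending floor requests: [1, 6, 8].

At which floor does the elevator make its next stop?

Answer: 1

Derivation:
Current floor: 4, direction: down
Requests above: [6, 8]
Requests below: [1]
Moving down and requests lie below → nearest below is max([1]) = 1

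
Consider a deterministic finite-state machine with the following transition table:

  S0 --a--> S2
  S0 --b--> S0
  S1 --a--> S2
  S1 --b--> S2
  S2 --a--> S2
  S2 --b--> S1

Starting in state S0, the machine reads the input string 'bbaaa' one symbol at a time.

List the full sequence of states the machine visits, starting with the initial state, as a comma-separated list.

Start: S0
  read 'b': S0 --b--> S0
  read 'b': S0 --b--> S0
  read 'a': S0 --a--> S2
  read 'a': S2 --a--> S2
  read 'a': S2 --a--> S2

Answer: S0, S0, S0, S2, S2, S2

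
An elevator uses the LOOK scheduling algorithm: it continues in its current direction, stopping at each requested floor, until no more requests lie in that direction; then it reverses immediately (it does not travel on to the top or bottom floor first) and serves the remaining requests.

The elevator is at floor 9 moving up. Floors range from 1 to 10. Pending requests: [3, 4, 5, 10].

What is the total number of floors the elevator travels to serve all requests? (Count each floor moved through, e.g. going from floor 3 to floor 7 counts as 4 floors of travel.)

Start at floor 9 moving up, LOOK stop order: [10, 5, 4, 3]
  9 → 10: |10-9| = 1, total = 1
  10 → 5: |5-10| = 5, total = 6
  5 → 4: |4-5| = 1, total = 7
  4 → 3: |3-4| = 1, total = 8

Answer: 8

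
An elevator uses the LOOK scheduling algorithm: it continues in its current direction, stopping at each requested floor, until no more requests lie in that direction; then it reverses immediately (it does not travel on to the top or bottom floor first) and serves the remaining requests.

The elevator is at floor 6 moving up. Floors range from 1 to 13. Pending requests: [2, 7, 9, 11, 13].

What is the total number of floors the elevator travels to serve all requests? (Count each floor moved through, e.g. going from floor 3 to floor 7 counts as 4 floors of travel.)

Answer: 18

Derivation:
Start at floor 6 moving up, LOOK stop order: [7, 9, 11, 13, 2]
  6 → 7: |7-6| = 1, total = 1
  7 → 9: |9-7| = 2, total = 3
  9 → 11: |11-9| = 2, total = 5
  11 → 13: |13-11| = 2, total = 7
  13 → 2: |2-13| = 11, total = 18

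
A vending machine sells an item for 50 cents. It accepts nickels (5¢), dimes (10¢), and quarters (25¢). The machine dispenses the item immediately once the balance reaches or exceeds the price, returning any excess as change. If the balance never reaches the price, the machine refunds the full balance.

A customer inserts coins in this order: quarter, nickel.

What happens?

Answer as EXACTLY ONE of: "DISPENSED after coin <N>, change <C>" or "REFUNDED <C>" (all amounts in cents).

Answer: REFUNDED 30

Derivation:
Price: 50¢
Coin 1 (quarter, 25¢): balance = 25¢
Coin 2 (nickel, 5¢): balance = 30¢
All coins inserted, balance 30¢ < price 50¢ → REFUND 30¢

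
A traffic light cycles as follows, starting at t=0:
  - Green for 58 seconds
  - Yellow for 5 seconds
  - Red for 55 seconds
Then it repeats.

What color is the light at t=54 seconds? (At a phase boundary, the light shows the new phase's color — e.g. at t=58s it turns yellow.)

Cycle length = 58 + 5 + 55 = 118s
t = 54, phase_t = 54 mod 118 = 54
54 < 58 (green end) → GREEN

Answer: green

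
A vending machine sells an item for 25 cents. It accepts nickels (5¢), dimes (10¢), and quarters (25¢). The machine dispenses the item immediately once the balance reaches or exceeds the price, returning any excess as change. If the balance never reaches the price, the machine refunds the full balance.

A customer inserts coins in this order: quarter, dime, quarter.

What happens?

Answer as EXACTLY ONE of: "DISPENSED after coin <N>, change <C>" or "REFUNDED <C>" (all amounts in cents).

Answer: DISPENSED after coin 1, change 0

Derivation:
Price: 25¢
Coin 1 (quarter, 25¢): balance = 25¢
  → balance >= price → DISPENSE, change = 25 - 25 = 0¢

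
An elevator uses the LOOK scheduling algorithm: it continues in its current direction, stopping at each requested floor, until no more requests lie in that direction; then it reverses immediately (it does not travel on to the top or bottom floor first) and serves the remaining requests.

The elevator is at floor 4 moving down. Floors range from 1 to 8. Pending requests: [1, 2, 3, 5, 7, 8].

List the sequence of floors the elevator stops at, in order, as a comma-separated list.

Current: 4, moving DOWN
Serve below first (descending): [3, 2, 1]
Then reverse, serve above (ascending): [5, 7, 8]

Answer: 3, 2, 1, 5, 7, 8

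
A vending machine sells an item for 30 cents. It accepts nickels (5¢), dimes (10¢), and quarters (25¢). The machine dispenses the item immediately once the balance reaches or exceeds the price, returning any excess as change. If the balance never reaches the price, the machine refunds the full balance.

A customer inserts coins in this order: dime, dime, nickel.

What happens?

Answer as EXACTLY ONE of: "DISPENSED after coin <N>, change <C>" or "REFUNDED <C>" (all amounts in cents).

Answer: REFUNDED 25

Derivation:
Price: 30¢
Coin 1 (dime, 10¢): balance = 10¢
Coin 2 (dime, 10¢): balance = 20¢
Coin 3 (nickel, 5¢): balance = 25¢
All coins inserted, balance 25¢ < price 30¢ → REFUND 25¢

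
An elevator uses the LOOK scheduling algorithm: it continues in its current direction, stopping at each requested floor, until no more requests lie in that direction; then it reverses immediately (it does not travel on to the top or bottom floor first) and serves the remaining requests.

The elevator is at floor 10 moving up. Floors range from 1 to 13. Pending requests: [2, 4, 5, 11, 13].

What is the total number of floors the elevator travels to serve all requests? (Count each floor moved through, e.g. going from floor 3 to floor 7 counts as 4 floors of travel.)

Answer: 14

Derivation:
Start at floor 10 moving up, LOOK stop order: [11, 13, 5, 4, 2]
  10 → 11: |11-10| = 1, total = 1
  11 → 13: |13-11| = 2, total = 3
  13 → 5: |5-13| = 8, total = 11
  5 → 4: |4-5| = 1, total = 12
  4 → 2: |2-4| = 2, total = 14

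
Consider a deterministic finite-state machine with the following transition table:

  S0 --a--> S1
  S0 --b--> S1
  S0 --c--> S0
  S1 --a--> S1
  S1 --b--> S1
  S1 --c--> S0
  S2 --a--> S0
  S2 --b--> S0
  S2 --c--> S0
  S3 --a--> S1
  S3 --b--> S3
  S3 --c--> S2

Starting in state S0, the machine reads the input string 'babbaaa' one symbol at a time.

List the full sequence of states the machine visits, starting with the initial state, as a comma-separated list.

Start: S0
  read 'b': S0 --b--> S1
  read 'a': S1 --a--> S1
  read 'b': S1 --b--> S1
  read 'b': S1 --b--> S1
  read 'a': S1 --a--> S1
  read 'a': S1 --a--> S1
  read 'a': S1 --a--> S1

Answer: S0, S1, S1, S1, S1, S1, S1, S1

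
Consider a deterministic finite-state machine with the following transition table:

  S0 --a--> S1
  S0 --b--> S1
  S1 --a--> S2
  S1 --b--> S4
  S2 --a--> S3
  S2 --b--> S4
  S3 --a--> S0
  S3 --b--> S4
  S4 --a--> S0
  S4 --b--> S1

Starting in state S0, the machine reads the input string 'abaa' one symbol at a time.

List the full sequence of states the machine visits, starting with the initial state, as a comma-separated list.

Answer: S0, S1, S4, S0, S1

Derivation:
Start: S0
  read 'a': S0 --a--> S1
  read 'b': S1 --b--> S4
  read 'a': S4 --a--> S0
  read 'a': S0 --a--> S1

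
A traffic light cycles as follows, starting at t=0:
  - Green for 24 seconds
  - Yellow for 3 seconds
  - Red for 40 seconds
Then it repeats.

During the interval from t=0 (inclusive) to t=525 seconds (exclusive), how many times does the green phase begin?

Cycle = 24+3+40 = 67s
green phase starts at t = k*67 + 0 for k=0,1,2,...
Need k*67+0 < 525 → k < 7.836
k ∈ {0, ..., 7} → 8 starts

Answer: 8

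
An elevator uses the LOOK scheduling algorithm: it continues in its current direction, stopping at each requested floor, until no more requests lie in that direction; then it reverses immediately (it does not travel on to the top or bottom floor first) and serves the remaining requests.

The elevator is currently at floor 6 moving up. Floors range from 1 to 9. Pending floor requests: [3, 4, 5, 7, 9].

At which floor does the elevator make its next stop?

Current floor: 6, direction: up
Requests above: [7, 9]
Requests below: [3, 4, 5]
Moving up and requests lie above → nearest above is min([7, 9]) = 7

Answer: 7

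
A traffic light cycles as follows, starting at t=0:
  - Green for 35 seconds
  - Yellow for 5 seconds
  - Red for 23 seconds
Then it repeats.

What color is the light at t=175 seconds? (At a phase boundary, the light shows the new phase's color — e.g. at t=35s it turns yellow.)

Answer: red

Derivation:
Cycle length = 35 + 5 + 23 = 63s
t = 175, phase_t = 175 mod 63 = 49
49 >= 40 → RED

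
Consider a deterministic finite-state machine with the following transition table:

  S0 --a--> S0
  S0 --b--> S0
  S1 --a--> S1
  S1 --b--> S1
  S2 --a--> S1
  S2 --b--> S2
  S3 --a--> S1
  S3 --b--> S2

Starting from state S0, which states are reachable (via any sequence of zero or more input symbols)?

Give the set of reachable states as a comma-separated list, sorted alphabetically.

BFS from S0:
  visit S0: S0--a-->S0 (seen), S0--b-->S0 (seen)

Answer: S0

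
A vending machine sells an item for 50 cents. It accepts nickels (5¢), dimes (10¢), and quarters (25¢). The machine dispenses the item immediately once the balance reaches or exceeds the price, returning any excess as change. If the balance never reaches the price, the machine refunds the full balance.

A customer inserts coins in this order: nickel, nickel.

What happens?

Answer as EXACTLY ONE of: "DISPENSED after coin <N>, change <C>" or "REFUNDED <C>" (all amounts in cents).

Price: 50¢
Coin 1 (nickel, 5¢): balance = 5¢
Coin 2 (nickel, 5¢): balance = 10¢
All coins inserted, balance 10¢ < price 50¢ → REFUND 10¢

Answer: REFUNDED 10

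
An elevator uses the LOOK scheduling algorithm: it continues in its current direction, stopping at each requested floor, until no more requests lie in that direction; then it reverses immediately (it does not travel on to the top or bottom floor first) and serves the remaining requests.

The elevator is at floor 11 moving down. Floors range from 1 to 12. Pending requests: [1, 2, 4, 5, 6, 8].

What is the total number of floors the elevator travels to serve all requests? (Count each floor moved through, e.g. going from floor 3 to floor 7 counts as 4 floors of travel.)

Start at floor 11 moving down, LOOK stop order: [8, 6, 5, 4, 2, 1]
  11 → 8: |8-11| = 3, total = 3
  8 → 6: |6-8| = 2, total = 5
  6 → 5: |5-6| = 1, total = 6
  5 → 4: |4-5| = 1, total = 7
  4 → 2: |2-4| = 2, total = 9
  2 → 1: |1-2| = 1, total = 10

Answer: 10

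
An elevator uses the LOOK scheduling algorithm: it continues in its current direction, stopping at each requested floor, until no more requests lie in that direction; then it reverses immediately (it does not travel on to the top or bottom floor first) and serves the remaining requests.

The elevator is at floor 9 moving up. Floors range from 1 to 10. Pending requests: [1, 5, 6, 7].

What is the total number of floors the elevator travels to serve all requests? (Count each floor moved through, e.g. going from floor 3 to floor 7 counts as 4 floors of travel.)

Answer: 8

Derivation:
Start at floor 9 moving up, LOOK stop order: [7, 6, 5, 1]
  9 → 7: |7-9| = 2, total = 2
  7 → 6: |6-7| = 1, total = 3
  6 → 5: |5-6| = 1, total = 4
  5 → 1: |1-5| = 4, total = 8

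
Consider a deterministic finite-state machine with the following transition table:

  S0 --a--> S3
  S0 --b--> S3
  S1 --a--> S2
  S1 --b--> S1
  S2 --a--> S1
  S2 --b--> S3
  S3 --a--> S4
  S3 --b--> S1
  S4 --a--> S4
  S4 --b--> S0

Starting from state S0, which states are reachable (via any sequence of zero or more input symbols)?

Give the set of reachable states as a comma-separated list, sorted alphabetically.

BFS from S0:
  visit S0: S0--a-->S3 (new), S0--b-->S3 (seen)
  visit S3: S3--a-->S4 (new), S3--b-->S1 (new)
  visit S4: S4--a-->S4 (seen), S4--b-->S0 (seen)
  visit S1: S1--a-->S2 (new), S1--b-->S1 (seen)
  visit S2: S2--a-->S1 (seen), S2--b-->S3 (seen)

Answer: S0, S1, S2, S3, S4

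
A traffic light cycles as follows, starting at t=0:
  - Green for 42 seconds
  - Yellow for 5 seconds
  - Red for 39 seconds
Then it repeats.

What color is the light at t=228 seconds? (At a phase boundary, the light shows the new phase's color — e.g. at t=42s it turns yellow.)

Cycle length = 42 + 5 + 39 = 86s
t = 228, phase_t = 228 mod 86 = 56
56 >= 47 → RED

Answer: red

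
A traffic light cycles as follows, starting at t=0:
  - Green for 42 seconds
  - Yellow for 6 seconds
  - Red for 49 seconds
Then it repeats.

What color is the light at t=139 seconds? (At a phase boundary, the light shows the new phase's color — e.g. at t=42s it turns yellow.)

Answer: yellow

Derivation:
Cycle length = 42 + 6 + 49 = 97s
t = 139, phase_t = 139 mod 97 = 42
42 <= 42 < 48 (yellow end) → YELLOW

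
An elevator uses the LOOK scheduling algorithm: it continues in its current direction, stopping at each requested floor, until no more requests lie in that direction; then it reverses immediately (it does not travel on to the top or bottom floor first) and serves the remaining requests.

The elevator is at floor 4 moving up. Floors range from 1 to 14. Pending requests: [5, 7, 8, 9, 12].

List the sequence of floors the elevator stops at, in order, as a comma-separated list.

Answer: 5, 7, 8, 9, 12

Derivation:
Current: 4, moving UP
Serve above first (ascending): [5, 7, 8, 9, 12]
Then reverse, serve below (descending): []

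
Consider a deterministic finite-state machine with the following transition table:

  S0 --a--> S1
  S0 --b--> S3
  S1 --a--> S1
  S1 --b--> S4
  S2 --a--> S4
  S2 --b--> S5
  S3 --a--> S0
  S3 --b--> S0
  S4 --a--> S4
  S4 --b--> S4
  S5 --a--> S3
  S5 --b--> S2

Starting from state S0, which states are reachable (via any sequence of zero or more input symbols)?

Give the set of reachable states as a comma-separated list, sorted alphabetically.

Answer: S0, S1, S3, S4

Derivation:
BFS from S0:
  visit S0: S0--a-->S1 (new), S0--b-->S3 (new)
  visit S1: S1--a-->S1 (seen), S1--b-->S4 (new)
  visit S3: S3--a-->S0 (seen), S3--b-->S0 (seen)
  visit S4: S4--a-->S4 (seen), S4--b-->S4 (seen)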